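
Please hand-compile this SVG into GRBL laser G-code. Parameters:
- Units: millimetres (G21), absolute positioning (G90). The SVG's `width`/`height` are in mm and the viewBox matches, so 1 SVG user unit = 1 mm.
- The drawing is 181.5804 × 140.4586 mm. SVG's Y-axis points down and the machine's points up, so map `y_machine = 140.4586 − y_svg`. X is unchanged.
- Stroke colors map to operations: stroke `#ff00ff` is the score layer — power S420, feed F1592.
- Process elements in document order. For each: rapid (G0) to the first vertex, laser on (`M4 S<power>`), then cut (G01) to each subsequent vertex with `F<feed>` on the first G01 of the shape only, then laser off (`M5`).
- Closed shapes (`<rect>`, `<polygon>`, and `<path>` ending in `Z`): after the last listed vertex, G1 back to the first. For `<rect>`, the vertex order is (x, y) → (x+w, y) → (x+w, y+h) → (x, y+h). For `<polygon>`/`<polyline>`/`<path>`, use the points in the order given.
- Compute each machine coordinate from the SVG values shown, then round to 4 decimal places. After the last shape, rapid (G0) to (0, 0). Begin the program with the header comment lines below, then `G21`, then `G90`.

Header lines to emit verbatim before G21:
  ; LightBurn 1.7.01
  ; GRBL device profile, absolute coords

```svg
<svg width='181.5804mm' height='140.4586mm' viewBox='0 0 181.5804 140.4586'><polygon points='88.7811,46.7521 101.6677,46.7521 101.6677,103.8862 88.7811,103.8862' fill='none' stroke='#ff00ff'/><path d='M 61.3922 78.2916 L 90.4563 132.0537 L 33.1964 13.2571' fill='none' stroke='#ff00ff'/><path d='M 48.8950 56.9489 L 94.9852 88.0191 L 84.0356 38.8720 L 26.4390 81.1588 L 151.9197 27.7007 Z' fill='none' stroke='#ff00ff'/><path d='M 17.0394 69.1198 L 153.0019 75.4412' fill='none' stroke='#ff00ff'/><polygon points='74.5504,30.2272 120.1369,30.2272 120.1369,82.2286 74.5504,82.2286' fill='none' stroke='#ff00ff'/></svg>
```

viewBox `0 0 181.5804 140.4586` with mm width/height → 1 unit = 1 mm. Flip: y_m = 140.4586 − y_svg.

**Shape 1** — `<polygon>` rectangle, stroke `#ff00ff` → score (S420, F1592). Machine vertices: (88.7811,93.7065) → (101.6677,93.7065) → (101.6677,36.5724) → (88.7811,36.5724) → (88.7811,93.7065). Closed: final G1 returns to the first vertex.

**Shape 2** — `<path>` open polyline, stroke `#ff00ff` → score (S420, F1592). Machine vertices: (61.3922,62.1670) → (90.4563,8.4049) → (33.1964,127.2015). Open path.

**Shape 3** — `<path>` closed polygon, stroke `#ff00ff` → score (S420, F1592). Machine vertices: (48.8950,83.5097) → (94.9852,52.4395) → (84.0356,101.5866) → (26.4390,59.2998) → (151.9197,112.7579) → (48.8950,83.5097). Closed: final G1 returns to the first vertex.

**Shape 4** — `<path>` line segment, stroke `#ff00ff` → score (S420, F1592). Machine vertices: (17.0394,71.3388) → (153.0019,65.0174). Open path.

**Shape 5** — `<polygon>` rectangle, stroke `#ff00ff` → score (S420, F1592). Machine vertices: (74.5504,110.2314) → (120.1369,110.2314) → (120.1369,58.2300) → (74.5504,58.2300) → (74.5504,110.2314). Closed: final G1 returns to the first vertex.

; LightBurn 1.7.01
; GRBL device profile, absolute coords
G21
G90
G0 X88.7811 Y93.7065
M4 S420
G01 X101.6677 Y93.7065 F1592
G01 X101.6677 Y36.5724
G01 X88.7811 Y36.5724
G01 X88.7811 Y93.7065
M5
G0 X61.3922 Y62.1670
M4 S420
G01 X90.4563 Y8.4049 F1592
G01 X33.1964 Y127.2015
M5
G0 X48.8950 Y83.5097
M4 S420
G01 X94.9852 Y52.4395 F1592
G01 X84.0356 Y101.5866
G01 X26.4390 Y59.2998
G01 X151.9197 Y112.7579
G01 X48.8950 Y83.5097
M5
G0 X17.0394 Y71.3388
M4 S420
G01 X153.0019 Y65.0174 F1592
M5
G0 X74.5504 Y110.2314
M4 S420
G01 X120.1369 Y110.2314 F1592
G01 X120.1369 Y58.2300
G01 X74.5504 Y58.2300
G01 X74.5504 Y110.2314
M5
G0 X0.0000 Y0.0000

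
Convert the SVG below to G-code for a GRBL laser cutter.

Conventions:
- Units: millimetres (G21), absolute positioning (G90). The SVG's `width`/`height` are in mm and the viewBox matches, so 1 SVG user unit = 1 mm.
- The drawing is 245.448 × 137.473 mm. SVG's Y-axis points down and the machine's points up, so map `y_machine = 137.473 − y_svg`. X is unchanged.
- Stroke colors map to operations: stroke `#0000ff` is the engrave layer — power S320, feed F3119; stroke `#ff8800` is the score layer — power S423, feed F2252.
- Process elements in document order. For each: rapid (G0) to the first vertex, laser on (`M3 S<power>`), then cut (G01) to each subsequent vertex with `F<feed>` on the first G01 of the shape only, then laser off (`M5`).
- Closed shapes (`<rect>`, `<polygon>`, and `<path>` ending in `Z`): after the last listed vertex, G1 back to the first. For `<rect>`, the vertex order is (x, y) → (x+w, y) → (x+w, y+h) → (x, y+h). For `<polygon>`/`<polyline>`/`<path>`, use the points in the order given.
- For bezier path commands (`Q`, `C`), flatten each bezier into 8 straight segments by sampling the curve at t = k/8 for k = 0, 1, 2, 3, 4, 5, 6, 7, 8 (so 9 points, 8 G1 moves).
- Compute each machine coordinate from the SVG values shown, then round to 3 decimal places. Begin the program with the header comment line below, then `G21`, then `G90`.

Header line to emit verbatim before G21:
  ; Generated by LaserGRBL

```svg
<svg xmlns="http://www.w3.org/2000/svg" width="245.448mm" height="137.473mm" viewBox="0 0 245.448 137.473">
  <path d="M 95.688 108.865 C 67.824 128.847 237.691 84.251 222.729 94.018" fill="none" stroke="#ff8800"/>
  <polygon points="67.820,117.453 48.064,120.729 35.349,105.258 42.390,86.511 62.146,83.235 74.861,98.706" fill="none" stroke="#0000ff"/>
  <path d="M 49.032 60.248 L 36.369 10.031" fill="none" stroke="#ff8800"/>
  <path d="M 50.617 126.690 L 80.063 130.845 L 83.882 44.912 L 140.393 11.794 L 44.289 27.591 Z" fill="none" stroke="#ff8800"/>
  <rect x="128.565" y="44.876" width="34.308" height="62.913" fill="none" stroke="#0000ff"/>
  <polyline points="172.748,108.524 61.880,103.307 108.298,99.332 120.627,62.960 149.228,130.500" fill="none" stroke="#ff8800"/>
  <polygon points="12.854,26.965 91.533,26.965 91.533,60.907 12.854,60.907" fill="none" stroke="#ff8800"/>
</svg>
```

; Generated by LaserGRBL
G21
G90
G0 X95.688 Y28.608
M3 S423
G01 X93.760 Y23.910 F2252
G01 X105.887 Y23.871
G01 X127.585 Y27.100
G01 X154.370 Y32.201
G01 X181.761 Y37.781
G01 X205.273 Y42.446
G01 X220.423 Y44.802
G01 X222.729 Y43.455
M5
G0 X67.820 Y20.020
M3 S320
G01 X48.064 Y16.744 F3119
G01 X35.349 Y32.215
G01 X42.390 Y50.962
G01 X62.146 Y54.238
G01 X74.861 Y38.767
G01 X67.820 Y20.020
M5
G0 X49.032 Y77.225
M3 S423
G01 X36.369 Y127.442 F2252
M5
G0 X50.617 Y10.783
M3 S423
G01 X80.063 Y6.628 F2252
G01 X83.882 Y92.561
G01 X140.393 Y125.679
G01 X44.289 Y109.882
G01 X50.617 Y10.783
M5
G0 X128.565 Y92.597
M3 S320
G01 X162.873 Y92.597 F3119
G01 X162.873 Y29.684
G01 X128.565 Y29.684
G01 X128.565 Y92.597
M5
G0 X172.748 Y28.949
M3 S423
G01 X61.880 Y34.166 F2252
G01 X108.298 Y38.141
G01 X120.627 Y74.513
G01 X149.228 Y6.973
M5
G0 X12.854 Y110.508
M3 S423
G01 X91.533 Y110.508 F2252
G01 X91.533 Y76.566
G01 X12.854 Y76.566
G01 X12.854 Y110.508
M5

Since the viewBox matches the mm dimensions, user units are millimetres directly. The only transform is the Y-flip y_m = 137.473 − y_svg.

Shape 1 is a cubic bezier drawn with `<path>`. Its stroke #ff8800 means score at S423, F2252. After flipping Y the toolpath is (95.688,28.608) → (93.760,23.910) → (105.887,23.871) → (127.585,27.100) → (154.370,32.201) → (181.761,37.781) → (205.273,42.446) → (220.423,44.802) → (222.729,43.455).

Shape 2 is a regular polygon drawn with `<polygon>`. Its stroke #0000ff means engrave at S320, F3119. After flipping Y the toolpath is (67.820,20.020) → (48.064,16.744) → (35.349,32.215) → (42.390,50.962) → (62.146,54.238) → (74.861,38.767) → (67.820,20.020), returning to the start.

Shape 3 is a line segment drawn with `<path>`. Its stroke #ff8800 means score at S423, F2252. After flipping Y the toolpath is (49.032,77.225) → (36.369,127.442).

Shape 4 is a closed polygon drawn with `<path>`. Its stroke #ff8800 means score at S423, F2252. After flipping Y the toolpath is (50.617,10.783) → (80.063,6.628) → (83.882,92.561) → (140.393,125.679) → (44.289,109.882) → (50.617,10.783), returning to the start.

Shape 5 is a rectangle drawn with `<rect>`. Its stroke #0000ff means engrave at S320, F3119. After flipping Y the toolpath is (128.565,92.597) → (162.873,92.597) → (162.873,29.684) → (128.565,29.684) → (128.565,92.597), returning to the start.

Shape 6 is a open polyline drawn with `<polyline>`. Its stroke #ff8800 means score at S423, F2252. After flipping Y the toolpath is (172.748,28.949) → (61.880,34.166) → (108.298,38.141) → (120.627,74.513) → (149.228,6.973).

Shape 7 is a rectangle drawn with `<polygon>`. Its stroke #ff8800 means score at S423, F2252. After flipping Y the toolpath is (12.854,110.508) → (91.533,110.508) → (91.533,76.566) → (12.854,76.566) → (12.854,110.508), returning to the start.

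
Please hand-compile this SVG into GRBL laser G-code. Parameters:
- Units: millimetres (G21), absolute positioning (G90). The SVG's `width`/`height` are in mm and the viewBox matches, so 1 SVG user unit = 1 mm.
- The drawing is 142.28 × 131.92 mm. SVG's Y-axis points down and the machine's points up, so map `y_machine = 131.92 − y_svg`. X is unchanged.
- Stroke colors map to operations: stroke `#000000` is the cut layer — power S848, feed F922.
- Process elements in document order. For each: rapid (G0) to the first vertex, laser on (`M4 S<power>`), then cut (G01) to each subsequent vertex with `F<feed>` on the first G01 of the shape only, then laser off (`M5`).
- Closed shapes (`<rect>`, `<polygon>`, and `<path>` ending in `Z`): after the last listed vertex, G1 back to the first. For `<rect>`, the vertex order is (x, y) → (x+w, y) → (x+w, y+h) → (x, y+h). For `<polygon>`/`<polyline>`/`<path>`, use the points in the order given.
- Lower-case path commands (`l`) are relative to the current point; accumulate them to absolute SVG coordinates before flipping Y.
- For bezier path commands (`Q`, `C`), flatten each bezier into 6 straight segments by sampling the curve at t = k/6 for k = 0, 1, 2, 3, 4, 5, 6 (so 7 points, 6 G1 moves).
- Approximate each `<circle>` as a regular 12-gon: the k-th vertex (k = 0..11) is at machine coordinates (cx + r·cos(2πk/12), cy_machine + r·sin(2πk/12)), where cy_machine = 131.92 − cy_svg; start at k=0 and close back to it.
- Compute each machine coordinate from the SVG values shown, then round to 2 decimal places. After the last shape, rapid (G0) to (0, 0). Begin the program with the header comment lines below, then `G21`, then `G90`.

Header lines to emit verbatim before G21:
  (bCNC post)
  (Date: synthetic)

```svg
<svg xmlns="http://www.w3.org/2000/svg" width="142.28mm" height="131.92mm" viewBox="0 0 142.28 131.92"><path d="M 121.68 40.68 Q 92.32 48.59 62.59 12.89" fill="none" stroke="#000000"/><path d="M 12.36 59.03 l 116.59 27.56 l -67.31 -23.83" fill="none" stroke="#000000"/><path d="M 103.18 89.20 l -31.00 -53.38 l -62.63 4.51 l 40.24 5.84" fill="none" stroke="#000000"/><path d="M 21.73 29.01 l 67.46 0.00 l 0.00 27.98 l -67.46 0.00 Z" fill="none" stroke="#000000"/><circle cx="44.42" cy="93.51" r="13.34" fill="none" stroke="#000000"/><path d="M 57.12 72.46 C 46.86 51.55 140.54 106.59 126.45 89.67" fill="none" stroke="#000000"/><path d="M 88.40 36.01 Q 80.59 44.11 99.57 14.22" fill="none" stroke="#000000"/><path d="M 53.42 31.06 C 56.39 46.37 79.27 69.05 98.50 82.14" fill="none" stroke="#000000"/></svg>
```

(bCNC post)
(Date: synthetic)
G21
G90
G0 X121.68 Y91.24
M4 S848
G01 X111.88 Y89.81 F922
G01 X102.07 Y90.81
G01 X92.23 Y94.23
G01 X82.37 Y100.08
G01 X72.49 Y108.34
G01 X62.59 Y119.03
M5
G0 X12.36 Y72.89
M4 S848
G01 X128.95 Y45.33 F922
G01 X61.64 Y69.16
M5
G0 X103.18 Y42.72
M4 S848
G01 X72.18 Y96.10 F922
G01 X9.55 Y91.59
G01 X49.79 Y85.75
M5
G0 X21.73 Y102.91
M4 S848
G01 X89.19 Y102.91 F922
G01 X89.19 Y74.93
G01 X21.73 Y74.93
G01 X21.73 Y102.91
M5
G0 X57.76 Y38.41
M4 S848
G01 X55.97 Y45.08 F922
G01 X51.09 Y49.96
G01 X44.42 Y51.75
G01 X37.75 Y49.96
G01 X32.87 Y45.08
G01 X31.08 Y38.41
G01 X32.87 Y31.74
G01 X37.75 Y26.86
G01 X44.42 Y25.07
G01 X51.09 Y26.86
G01 X55.97 Y31.74
G01 X57.76 Y38.41
M5
G0 X57.12 Y59.46
M4 S848
G01 X59.67 Y64.27 F922
G01 X73.67 Y60.53
G01 X93.22 Y52.35
G01 X112.46 Y43.84
G01 X125.49 Y39.10
G01 X126.45 Y42.25
M5
G0 X88.40 Y95.91
M4 S848
G01 X86.54 Y94.27 F922
G01 X86.17 Y94.73
G01 X87.29 Y97.31
G01 X89.89 Y101.99
G01 X93.99 Y108.79
G01 X99.57 Y117.70
M5
G0 X53.42 Y100.86
M4 S848
G01 X56.46 Y92.67 F922
G01 X62.15 Y83.72
G01 X69.86 Y74.49
G01 X78.93 Y65.44
G01 X88.69 Y57.05
G01 X98.50 Y49.78
M5
G0 X0.00 Y0.00

viewBox `0 0 142.28 131.92` with mm width/height → 1 unit = 1 mm. Flip: y_m = 131.92 − y_svg.

**Shape 1** — `<path>` quadratic bezier, stroke `#000000` → cut (S848, F922). Control points (SVG): P0=(121.68,40.68), P1=(92.32,48.59), P2=(62.59,12.89); sampled at t=k/6. Machine vertices: (121.68,91.24) → (111.88,89.81) → (102.07,90.81) → (92.23,94.23) → (82.37,100.08) → (72.49,108.34) → (62.59,119.03). Open path.

**Shape 2** — `<path>` open polyline, stroke `#000000` → cut (S848, F922). Machine vertices: (12.36,72.89) → (128.95,45.33) → (61.64,69.16). Open path.

**Shape 3** — `<path>` open polyline, stroke `#000000` → cut (S848, F922). Machine vertices: (103.18,42.72) → (72.18,96.10) → (9.55,91.59) → (49.79,85.75). Open path.

**Shape 4** — `<path>` rectangle, stroke `#000000` → cut (S848, F922). Machine vertices: (21.73,102.91) → (89.19,102.91) → (89.19,74.93) → (21.73,74.93) → (21.73,102.91). Closed: final G1 returns to the first vertex.

**Shape 5** — `<circle>` circle, stroke `#000000` → cut (S848, F922). Machine vertices: (57.76,38.41) → (55.97,45.08) → (51.09,49.96) → (44.42,51.75) → (37.75,49.96) → (32.87,45.08) → (31.08,38.41) → (32.87,31.74) → (37.75,26.86) → (44.42,25.07) → (51.09,26.86) → (55.97,31.74) → (57.76,38.41). Closed: final G1 returns to the first vertex.

**Shape 6** — `<path>` cubic bezier, stroke `#000000` → cut (S848, F922). Control points (SVG): P0=(57.12,72.46), P1=(46.86,51.55), P2=(140.54,106.59), P3=(126.45,89.67); sampled at t=k/6. Machine vertices: (57.12,59.46) → (59.67,64.27) → (73.67,60.53) → (93.22,52.35) → (112.46,43.84) → (125.49,39.10) → (126.45,42.25). Open path.

**Shape 7** — `<path>` quadratic bezier, stroke `#000000` → cut (S848, F922). Control points (SVG): P0=(88.40,36.01), P1=(80.59,44.11), P2=(99.57,14.22); sampled at t=k/6. Machine vertices: (88.40,95.91) → (86.54,94.27) → (86.17,94.73) → (87.29,97.31) → (89.89,101.99) → (93.99,108.79) → (99.57,117.70). Open path.

**Shape 8** — `<path>` cubic bezier, stroke `#000000` → cut (S848, F922). Control points (SVG): P0=(53.42,31.06), P1=(56.39,46.37), P2=(79.27,69.05), P3=(98.50,82.14); sampled at t=k/6. Machine vertices: (53.42,100.86) → (56.46,92.67) → (62.15,83.72) → (69.86,74.49) → (78.93,65.44) → (88.69,57.05) → (98.50,49.78). Open path.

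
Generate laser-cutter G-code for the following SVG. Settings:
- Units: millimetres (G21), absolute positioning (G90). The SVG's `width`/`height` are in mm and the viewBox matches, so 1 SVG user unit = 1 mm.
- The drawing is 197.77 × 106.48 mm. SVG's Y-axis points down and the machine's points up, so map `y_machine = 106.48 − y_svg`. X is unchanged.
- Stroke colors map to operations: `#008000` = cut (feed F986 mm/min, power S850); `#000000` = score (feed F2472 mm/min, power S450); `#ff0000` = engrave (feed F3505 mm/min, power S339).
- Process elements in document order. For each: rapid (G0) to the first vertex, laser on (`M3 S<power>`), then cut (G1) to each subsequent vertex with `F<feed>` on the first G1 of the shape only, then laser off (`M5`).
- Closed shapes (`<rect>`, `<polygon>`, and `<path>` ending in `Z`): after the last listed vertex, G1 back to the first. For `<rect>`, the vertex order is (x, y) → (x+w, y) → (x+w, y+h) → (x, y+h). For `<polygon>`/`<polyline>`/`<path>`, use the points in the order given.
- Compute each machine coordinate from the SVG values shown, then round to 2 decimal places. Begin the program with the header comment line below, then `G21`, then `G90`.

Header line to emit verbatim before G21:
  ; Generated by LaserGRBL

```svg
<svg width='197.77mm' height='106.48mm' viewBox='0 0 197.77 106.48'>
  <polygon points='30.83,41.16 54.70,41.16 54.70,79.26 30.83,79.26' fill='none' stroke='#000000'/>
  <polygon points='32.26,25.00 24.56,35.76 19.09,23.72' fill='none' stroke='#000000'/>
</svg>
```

viewBox `0 0 197.77 106.48` with mm width/height → 1 unit = 1 mm. Flip: y_m = 106.48 − y_svg.

**Shape 1** — `<polygon>` rectangle, stroke `#000000` → score (S450, F2472). Machine vertices: (30.83,65.32) → (54.70,65.32) → (54.70,27.22) → (30.83,27.22) → (30.83,65.32). Closed: final G1 returns to the first vertex.

**Shape 2** — `<polygon>` regular polygon, stroke `#000000` → score (S450, F2472). Machine vertices: (32.26,81.48) → (24.56,70.72) → (19.09,82.76) → (32.26,81.48). Closed: final G1 returns to the first vertex.

; Generated by LaserGRBL
G21
G90
G0 X30.83 Y65.32
M3 S450
G1 X54.70 Y65.32 F2472
G1 X54.70 Y27.22
G1 X30.83 Y27.22
G1 X30.83 Y65.32
M5
G0 X32.26 Y81.48
M3 S450
G1 X24.56 Y70.72 F2472
G1 X19.09 Y82.76
G1 X32.26 Y81.48
M5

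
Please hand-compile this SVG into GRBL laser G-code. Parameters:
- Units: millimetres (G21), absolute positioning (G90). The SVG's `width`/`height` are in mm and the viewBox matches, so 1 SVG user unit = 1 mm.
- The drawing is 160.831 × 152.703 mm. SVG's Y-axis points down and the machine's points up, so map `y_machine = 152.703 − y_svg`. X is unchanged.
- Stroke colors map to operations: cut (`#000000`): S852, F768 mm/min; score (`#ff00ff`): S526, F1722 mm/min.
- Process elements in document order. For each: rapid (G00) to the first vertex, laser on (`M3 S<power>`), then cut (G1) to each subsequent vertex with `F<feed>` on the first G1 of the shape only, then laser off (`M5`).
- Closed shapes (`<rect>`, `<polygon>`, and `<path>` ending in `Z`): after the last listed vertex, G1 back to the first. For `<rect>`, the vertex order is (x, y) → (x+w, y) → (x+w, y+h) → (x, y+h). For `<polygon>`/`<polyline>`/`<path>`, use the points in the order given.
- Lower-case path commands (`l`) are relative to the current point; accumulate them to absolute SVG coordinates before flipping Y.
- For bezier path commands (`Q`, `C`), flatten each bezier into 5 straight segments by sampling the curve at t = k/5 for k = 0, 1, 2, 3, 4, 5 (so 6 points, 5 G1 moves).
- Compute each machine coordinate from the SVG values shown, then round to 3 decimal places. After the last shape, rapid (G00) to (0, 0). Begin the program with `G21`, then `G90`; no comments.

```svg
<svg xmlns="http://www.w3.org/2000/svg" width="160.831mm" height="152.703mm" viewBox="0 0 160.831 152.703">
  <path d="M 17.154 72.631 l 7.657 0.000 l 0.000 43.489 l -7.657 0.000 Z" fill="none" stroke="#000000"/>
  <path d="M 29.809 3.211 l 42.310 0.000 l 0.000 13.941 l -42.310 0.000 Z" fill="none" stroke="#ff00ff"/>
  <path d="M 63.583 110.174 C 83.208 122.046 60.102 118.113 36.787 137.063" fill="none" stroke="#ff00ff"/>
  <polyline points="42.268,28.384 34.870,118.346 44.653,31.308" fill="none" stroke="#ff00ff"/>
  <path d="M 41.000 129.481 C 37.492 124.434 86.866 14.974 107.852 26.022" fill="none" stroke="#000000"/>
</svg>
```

G21
G90
G00 X17.154 Y80.072
M3 S852
G1 X24.811 Y80.072 F768
G1 X24.811 Y36.583
G1 X17.154 Y36.583
G1 X17.154 Y80.072
M5
G00 X29.809 Y149.492
M3 S526
G1 X72.119 Y149.492 F1722
G1 X72.119 Y135.551
G1 X29.809 Y135.551
G1 X29.809 Y149.492
M5
G00 X63.583 Y42.529
M3 S526
G1 X70.570 Y36.993 F1722
G1 X69.344 Y33.393
G1 X61.943 Y29.872
G1 X50.411 Y24.574
G1 X36.787 Y15.640
M5
G00 X42.268 Y124.319
M3 S526
G1 X34.870 Y34.357 F1722
G1 X44.653 Y121.395
M5
G00 X41.000 Y23.222
M3 S852
G1 X44.591 Y36.980 F768
G1 X56.972 Y65.002
G1 X74.244 Y96.490
G1 X92.504 Y120.648
G1 X107.852 Y126.681
M5
G00 X0.000 Y0.000

Since the viewBox matches the mm dimensions, user units are millimetres directly. The only transform is the Y-flip y_m = 152.703 − y_svg.

Shape 1 is a rectangle drawn with `<path>`. Its stroke #000000 means cut at S852, F768. After flipping Y the toolpath is (17.154,80.072) → (24.811,80.072) → (24.811,36.583) → (17.154,36.583) → (17.154,80.072), returning to the start.

Shape 2 is a rectangle drawn with `<path>`. Its stroke #ff00ff means score at S526, F1722. After flipping Y the toolpath is (29.809,149.492) → (72.119,149.492) → (72.119,135.551) → (29.809,135.551) → (29.809,149.492), returning to the start.

Shape 3 is a cubic bezier drawn with `<path>`. Its stroke #ff00ff means score at S526, F1722. After flipping Y the toolpath is (63.583,42.529) → (70.570,36.993) → (69.344,33.393) → (61.943,29.872) → (50.411,24.574) → (36.787,15.640).

Shape 4 is a open polyline drawn with `<polyline>`. Its stroke #ff00ff means score at S526, F1722. After flipping Y the toolpath is (42.268,124.319) → (34.870,34.357) → (44.653,121.395).

Shape 5 is a cubic bezier drawn with `<path>`. Its stroke #000000 means cut at S852, F768. After flipping Y the toolpath is (41.000,23.222) → (44.591,36.980) → (56.972,65.002) → (74.244,96.490) → (92.504,120.648) → (107.852,126.681).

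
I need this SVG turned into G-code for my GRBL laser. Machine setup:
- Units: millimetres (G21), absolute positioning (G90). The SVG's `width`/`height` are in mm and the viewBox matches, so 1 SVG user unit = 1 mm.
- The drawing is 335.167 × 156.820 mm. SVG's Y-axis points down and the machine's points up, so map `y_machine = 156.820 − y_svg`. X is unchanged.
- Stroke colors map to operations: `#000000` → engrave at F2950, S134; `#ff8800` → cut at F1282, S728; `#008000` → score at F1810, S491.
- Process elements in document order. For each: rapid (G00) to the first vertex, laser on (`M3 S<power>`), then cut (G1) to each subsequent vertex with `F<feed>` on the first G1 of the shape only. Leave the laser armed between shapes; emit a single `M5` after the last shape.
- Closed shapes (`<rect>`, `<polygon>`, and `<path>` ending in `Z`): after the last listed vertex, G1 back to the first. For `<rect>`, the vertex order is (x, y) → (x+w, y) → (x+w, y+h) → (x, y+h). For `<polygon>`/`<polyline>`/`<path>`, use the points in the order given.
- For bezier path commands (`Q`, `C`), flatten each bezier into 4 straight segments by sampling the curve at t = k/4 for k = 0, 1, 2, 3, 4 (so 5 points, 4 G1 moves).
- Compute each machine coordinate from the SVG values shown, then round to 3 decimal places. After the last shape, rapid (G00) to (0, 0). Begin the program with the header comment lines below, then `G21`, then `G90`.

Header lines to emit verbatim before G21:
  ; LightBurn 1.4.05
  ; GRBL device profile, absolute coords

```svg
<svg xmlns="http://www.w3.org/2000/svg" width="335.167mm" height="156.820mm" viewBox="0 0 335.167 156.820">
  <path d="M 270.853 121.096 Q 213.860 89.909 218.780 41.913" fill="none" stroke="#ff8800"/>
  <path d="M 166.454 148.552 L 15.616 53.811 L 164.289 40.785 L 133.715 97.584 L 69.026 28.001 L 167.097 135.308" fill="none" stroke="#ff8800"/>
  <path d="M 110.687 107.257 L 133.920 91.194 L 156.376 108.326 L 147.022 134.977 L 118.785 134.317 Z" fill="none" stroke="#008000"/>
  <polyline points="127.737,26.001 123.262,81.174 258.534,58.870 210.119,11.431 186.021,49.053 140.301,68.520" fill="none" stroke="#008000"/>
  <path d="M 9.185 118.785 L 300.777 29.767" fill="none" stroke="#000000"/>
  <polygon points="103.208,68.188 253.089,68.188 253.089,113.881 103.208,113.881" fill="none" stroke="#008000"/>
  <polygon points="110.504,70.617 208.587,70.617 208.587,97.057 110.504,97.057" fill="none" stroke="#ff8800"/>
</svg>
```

1 u = 1 mm; y_m = 156.820 − y.

[1] `<path>` quadratic bezier, #ff8800→cut S728 F1282: (270.853,35.724) → (246.226,52.368) → (229.338,71.113) → (220.190,91.960) → (218.780,114.907)

[2] `<path>` open polyline, #ff8800→cut S728 F1282: (166.454,8.268) → (15.616,103.009) → (164.289,116.035) → (133.715,59.236) → (69.026,128.819) → (167.097,21.512)

[3] `<path>` regular polygon, #008000→score S491 F1810: (110.687,49.563) → (133.920,65.626) → (156.376,48.494) → (147.022,21.843) → (118.785,22.503) → (110.687,49.563) (closed)

[4] `<polyline>` open polyline, #008000→score S491 F1810: (127.737,130.819) → (123.262,75.646) → (258.534,97.950) → (210.119,145.389) → (186.021,107.767) → (140.301,88.300)

[5] `<path>` line segment, #000000→engrave S134 F2950: (9.185,38.035) → (300.777,127.053)

[6] `<polygon>` rectangle, #008000→score S491 F1810: (103.208,88.632) → (253.089,88.632) → (253.089,42.939) → (103.208,42.939) → (103.208,88.632) (closed)

[7] `<polygon>` rectangle, #ff8800→cut S728 F1282: (110.504,86.203) → (208.587,86.203) → (208.587,59.763) → (110.504,59.763) → (110.504,86.203) (closed)

; LightBurn 1.4.05
; GRBL device profile, absolute coords
G21
G90
G00 X270.853 Y35.724
M3 S728
G1 X246.226 Y52.368 F1282
G1 X229.338 Y71.113
G1 X220.190 Y91.960
G1 X218.780 Y114.907
G00 X166.454 Y8.268
M3 S728
G1 X15.616 Y103.009 F1282
G1 X164.289 Y116.035
G1 X133.715 Y59.236
G1 X69.026 Y128.819
G1 X167.097 Y21.512
G00 X110.687 Y49.563
M3 S491
G1 X133.920 Y65.626 F1810
G1 X156.376 Y48.494
G1 X147.022 Y21.843
G1 X118.785 Y22.503
G1 X110.687 Y49.563
G00 X127.737 Y130.819
M3 S491
G1 X123.262 Y75.646 F1810
G1 X258.534 Y97.950
G1 X210.119 Y145.389
G1 X186.021 Y107.767
G1 X140.301 Y88.300
G00 X9.185 Y38.035
M3 S134
G1 X300.777 Y127.053 F2950
G00 X103.208 Y88.632
M3 S491
G1 X253.089 Y88.632 F1810
G1 X253.089 Y42.939
G1 X103.208 Y42.939
G1 X103.208 Y88.632
G00 X110.504 Y86.203
M3 S728
G1 X208.587 Y86.203 F1282
G1 X208.587 Y59.763
G1 X110.504 Y59.763
G1 X110.504 Y86.203
M5
G00 X0.000 Y0.000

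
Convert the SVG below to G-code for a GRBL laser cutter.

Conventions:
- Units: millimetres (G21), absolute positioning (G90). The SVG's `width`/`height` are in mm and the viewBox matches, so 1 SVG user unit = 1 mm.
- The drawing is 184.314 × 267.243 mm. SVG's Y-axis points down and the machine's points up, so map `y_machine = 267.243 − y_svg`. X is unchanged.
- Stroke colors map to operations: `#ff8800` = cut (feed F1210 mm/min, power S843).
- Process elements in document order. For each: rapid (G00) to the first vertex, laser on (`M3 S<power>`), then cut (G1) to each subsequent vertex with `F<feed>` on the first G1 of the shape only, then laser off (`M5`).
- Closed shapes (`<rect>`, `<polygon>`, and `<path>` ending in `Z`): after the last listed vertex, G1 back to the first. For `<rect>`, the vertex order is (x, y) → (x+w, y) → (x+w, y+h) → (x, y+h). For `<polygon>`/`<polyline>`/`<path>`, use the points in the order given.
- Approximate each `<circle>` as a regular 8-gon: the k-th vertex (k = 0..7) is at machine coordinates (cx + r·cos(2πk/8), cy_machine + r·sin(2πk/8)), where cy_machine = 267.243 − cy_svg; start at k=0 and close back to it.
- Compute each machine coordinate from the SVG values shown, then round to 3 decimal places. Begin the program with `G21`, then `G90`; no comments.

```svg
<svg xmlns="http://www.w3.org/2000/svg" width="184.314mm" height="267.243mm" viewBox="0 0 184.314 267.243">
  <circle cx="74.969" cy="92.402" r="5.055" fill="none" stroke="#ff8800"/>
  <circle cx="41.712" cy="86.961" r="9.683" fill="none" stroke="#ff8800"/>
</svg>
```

Since the viewBox matches the mm dimensions, user units are millimetres directly. The only transform is the Y-flip y_m = 267.243 − y_svg.

Shape 1 is a circle drawn with `<circle>`. Its stroke #ff8800 means cut at S843, F1210. After flipping Y the toolpath is (80.024,174.841) → (78.543,178.415) → (74.969,179.896) → (71.395,178.415) → (69.914,174.841) → (71.395,171.267) → (74.969,169.786) → (78.543,171.267) → (80.024,174.841), returning to the start.

Shape 2 is a circle drawn with `<circle>`. Its stroke #ff8800 means cut at S843, F1210. After flipping Y the toolpath is (51.395,180.282) → (48.559,187.129) → (41.712,189.965) → (34.865,187.129) → (32.029,180.282) → (34.865,173.435) → (41.712,170.599) → (48.559,173.435) → (51.395,180.282), returning to the start.

G21
G90
G00 X80.024 Y174.841
M3 S843
G1 X78.543 Y178.415 F1210
G1 X74.969 Y179.896
G1 X71.395 Y178.415
G1 X69.914 Y174.841
G1 X71.395 Y171.267
G1 X74.969 Y169.786
G1 X78.543 Y171.267
G1 X80.024 Y174.841
M5
G00 X51.395 Y180.282
M3 S843
G1 X48.559 Y187.129 F1210
G1 X41.712 Y189.965
G1 X34.865 Y187.129
G1 X32.029 Y180.282
G1 X34.865 Y173.435
G1 X41.712 Y170.599
G1 X48.559 Y173.435
G1 X51.395 Y180.282
M5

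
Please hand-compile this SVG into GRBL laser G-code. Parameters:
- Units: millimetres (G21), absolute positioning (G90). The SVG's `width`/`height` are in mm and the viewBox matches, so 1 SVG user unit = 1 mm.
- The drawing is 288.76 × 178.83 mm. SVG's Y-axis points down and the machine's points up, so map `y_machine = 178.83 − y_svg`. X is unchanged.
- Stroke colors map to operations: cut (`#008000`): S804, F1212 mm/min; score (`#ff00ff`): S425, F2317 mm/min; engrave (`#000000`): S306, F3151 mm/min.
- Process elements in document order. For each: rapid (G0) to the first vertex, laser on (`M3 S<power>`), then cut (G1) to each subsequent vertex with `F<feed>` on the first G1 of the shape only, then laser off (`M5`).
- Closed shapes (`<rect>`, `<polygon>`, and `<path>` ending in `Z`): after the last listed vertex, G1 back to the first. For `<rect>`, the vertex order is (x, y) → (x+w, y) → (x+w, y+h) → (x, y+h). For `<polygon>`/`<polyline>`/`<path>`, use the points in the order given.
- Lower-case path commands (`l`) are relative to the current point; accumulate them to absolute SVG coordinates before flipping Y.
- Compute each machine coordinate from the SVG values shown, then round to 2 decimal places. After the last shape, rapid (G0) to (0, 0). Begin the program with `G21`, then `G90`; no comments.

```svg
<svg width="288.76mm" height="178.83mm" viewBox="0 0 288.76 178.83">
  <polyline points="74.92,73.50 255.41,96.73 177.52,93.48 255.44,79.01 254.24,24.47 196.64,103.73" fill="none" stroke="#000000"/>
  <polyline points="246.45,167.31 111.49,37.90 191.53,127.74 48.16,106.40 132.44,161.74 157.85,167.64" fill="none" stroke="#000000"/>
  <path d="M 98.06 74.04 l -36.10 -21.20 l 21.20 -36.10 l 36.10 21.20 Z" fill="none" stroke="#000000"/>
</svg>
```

G21
G90
G0 X74.92 Y105.33
M3 S306
G1 X255.41 Y82.10 F3151
G1 X177.52 Y85.35
G1 X255.44 Y99.82
G1 X254.24 Y154.36
G1 X196.64 Y75.10
M5
G0 X246.45 Y11.52
M3 S306
G1 X111.49 Y140.93 F3151
G1 X191.53 Y51.09
G1 X48.16 Y72.43
G1 X132.44 Y17.09
G1 X157.85 Y11.19
M5
G0 X98.06 Y104.79
M3 S306
G1 X61.96 Y125.99 F3151
G1 X83.16 Y162.09
G1 X119.26 Y140.89
G1 X98.06 Y104.79
M5
G0 X0.00 Y0.00

viewBox `0 0 288.76 178.83` with mm width/height → 1 unit = 1 mm. Flip: y_m = 178.83 − y_svg.

**Shape 1** — `<polyline>` open polyline, stroke `#000000` → engrave (S306, F3151). Machine vertices: (74.92,105.33) → (255.41,82.10) → (177.52,85.35) → (255.44,99.82) → (254.24,154.36) → (196.64,75.10). Open path.

**Shape 2** — `<polyline>` open polyline, stroke `#000000` → engrave (S306, F3151). Machine vertices: (246.45,11.52) → (111.49,140.93) → (191.53,51.09) → (48.16,72.43) → (132.44,17.09) → (157.85,11.19). Open path.

**Shape 3** — `<path>` regular polygon, stroke `#000000` → engrave (S306, F3151). Machine vertices: (98.06,104.79) → (61.96,125.99) → (83.16,162.09) → (119.26,140.89) → (98.06,104.79). Closed: final G1 returns to the first vertex.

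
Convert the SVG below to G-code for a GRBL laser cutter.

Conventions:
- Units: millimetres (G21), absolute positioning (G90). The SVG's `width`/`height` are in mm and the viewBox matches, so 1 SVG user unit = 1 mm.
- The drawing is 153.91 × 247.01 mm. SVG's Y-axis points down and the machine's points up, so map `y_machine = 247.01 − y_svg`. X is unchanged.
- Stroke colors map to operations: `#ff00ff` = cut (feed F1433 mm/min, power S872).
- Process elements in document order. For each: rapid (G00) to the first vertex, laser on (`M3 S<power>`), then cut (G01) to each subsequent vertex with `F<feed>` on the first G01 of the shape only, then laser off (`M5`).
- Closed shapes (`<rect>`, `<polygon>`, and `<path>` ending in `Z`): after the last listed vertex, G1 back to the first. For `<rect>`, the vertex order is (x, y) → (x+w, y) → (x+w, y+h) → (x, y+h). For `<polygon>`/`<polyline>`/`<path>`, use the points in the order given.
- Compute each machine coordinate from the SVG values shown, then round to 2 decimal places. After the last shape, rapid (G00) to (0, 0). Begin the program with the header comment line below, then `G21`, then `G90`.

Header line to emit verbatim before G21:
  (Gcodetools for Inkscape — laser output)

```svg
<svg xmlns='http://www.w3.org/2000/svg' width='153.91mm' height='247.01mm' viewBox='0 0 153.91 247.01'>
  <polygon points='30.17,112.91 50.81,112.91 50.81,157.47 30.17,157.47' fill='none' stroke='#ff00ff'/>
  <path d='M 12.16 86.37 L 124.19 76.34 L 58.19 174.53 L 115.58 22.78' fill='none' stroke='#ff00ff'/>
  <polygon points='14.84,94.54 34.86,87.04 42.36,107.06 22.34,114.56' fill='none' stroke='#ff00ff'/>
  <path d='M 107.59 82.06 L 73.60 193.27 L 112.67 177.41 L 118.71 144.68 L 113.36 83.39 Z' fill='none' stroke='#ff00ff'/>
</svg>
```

1 u = 1 mm; y_m = 247.01 − y.

[1] `<polygon>` rectangle, #ff00ff→cut S872 F1433: (30.17,134.10) → (50.81,134.10) → (50.81,89.54) → (30.17,89.54) → (30.17,134.10) (closed)

[2] `<path>` open polyline, #ff00ff→cut S872 F1433: (12.16,160.64) → (124.19,170.67) → (58.19,72.48) → (115.58,224.23)

[3] `<polygon>` regular polygon, #ff00ff→cut S872 F1433: (14.84,152.47) → (34.86,159.97) → (42.36,139.95) → (22.34,132.45) → (14.84,152.47) (closed)

[4] `<path>` closed polygon, #ff00ff→cut S872 F1433: (107.59,164.95) → (73.60,53.74) → (112.67,69.60) → (118.71,102.33) → (113.36,163.62) → (107.59,164.95) (closed)

(Gcodetools for Inkscape — laser output)
G21
G90
G00 X30.17 Y134.10
M3 S872
G01 X50.81 Y134.10 F1433
G01 X50.81 Y89.54
G01 X30.17 Y89.54
G01 X30.17 Y134.10
M5
G00 X12.16 Y160.64
M3 S872
G01 X124.19 Y170.67 F1433
G01 X58.19 Y72.48
G01 X115.58 Y224.23
M5
G00 X14.84 Y152.47
M3 S872
G01 X34.86 Y159.97 F1433
G01 X42.36 Y139.95
G01 X22.34 Y132.45
G01 X14.84 Y152.47
M5
G00 X107.59 Y164.95
M3 S872
G01 X73.60 Y53.74 F1433
G01 X112.67 Y69.60
G01 X118.71 Y102.33
G01 X113.36 Y163.62
G01 X107.59 Y164.95
M5
G00 X0.00 Y0.00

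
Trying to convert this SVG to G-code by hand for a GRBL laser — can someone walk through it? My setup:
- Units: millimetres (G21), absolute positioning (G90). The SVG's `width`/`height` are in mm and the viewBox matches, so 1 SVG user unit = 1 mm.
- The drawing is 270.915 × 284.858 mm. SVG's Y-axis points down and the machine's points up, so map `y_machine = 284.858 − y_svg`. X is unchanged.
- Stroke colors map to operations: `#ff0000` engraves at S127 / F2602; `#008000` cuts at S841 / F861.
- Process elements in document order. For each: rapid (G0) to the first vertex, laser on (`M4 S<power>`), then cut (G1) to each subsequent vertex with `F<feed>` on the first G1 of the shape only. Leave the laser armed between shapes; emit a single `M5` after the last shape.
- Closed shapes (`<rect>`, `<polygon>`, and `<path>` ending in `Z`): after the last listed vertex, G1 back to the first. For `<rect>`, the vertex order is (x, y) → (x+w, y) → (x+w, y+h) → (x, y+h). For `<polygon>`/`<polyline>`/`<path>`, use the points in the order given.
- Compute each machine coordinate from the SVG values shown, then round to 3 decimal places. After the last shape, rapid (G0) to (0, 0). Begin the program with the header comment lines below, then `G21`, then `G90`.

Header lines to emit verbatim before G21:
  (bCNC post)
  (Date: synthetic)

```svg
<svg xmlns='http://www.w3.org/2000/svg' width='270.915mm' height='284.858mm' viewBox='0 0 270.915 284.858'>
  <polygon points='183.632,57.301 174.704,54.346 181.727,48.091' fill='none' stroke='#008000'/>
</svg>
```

viewBox `0 0 270.915 284.858` with mm width/height → 1 unit = 1 mm. Flip: y_m = 284.858 − y_svg.

**Shape 1** — `<polygon>` regular polygon, stroke `#008000` → cut (S841, F861). Machine vertices: (183.632,227.557) → (174.704,230.512) → (181.727,236.767) → (183.632,227.557). Closed: final G1 returns to the first vertex.

(bCNC post)
(Date: synthetic)
G21
G90
G0 X183.632 Y227.557
M4 S841
G1 X174.704 Y230.512 F861
G1 X181.727 Y236.767
G1 X183.632 Y227.557
M5
G0 X0.000 Y0.000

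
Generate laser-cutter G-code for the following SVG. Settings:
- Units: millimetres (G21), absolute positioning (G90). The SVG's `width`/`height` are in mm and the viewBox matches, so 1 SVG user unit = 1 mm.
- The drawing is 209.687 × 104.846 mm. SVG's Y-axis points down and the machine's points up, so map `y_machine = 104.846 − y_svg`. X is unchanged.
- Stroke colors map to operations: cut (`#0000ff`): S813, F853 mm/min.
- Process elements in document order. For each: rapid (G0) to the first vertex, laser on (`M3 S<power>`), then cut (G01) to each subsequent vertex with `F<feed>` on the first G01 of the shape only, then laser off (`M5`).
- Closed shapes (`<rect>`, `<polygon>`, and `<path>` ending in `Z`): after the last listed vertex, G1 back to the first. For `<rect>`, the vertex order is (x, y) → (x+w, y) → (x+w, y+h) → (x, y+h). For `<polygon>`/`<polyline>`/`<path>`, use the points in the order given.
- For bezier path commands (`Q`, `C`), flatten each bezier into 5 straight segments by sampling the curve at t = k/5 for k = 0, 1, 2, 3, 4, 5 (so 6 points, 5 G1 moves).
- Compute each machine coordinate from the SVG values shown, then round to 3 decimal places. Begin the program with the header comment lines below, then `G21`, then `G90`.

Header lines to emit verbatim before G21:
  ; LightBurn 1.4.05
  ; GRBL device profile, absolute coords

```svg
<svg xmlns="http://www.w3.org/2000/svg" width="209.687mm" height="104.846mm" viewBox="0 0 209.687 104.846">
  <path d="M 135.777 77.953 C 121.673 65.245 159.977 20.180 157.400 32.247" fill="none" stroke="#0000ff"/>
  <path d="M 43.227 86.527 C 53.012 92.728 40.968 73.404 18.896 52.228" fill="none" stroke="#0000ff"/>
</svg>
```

; LightBurn 1.4.05
; GRBL device profile, absolute coords
G21
G90
G0 X135.777 Y26.893
M3 S813
G01 X132.857 Y37.685 F853
G01 X138.038 Y51.947
G01 X146.840 Y65.383
G01 X154.787 Y73.699
G01 X157.400 Y72.599
M5
G0 X43.227 Y18.319
M3 S813
G01 X46.573 Y17.472 F853
G01 X45.246 Y21.615
G01 X39.814 Y29.611
G01 X30.841 Y40.324
G01 X18.896 Y52.618
M5

1 u = 1 mm; y_m = 104.846 − y.

[1] `<path>` cubic bezier, #0000ff→cut S813 F853: (135.777,26.893) → (132.857,37.685) → (138.038,51.947) → (146.840,65.383) → (154.787,73.699) → (157.400,72.599)

[2] `<path>` cubic bezier, #0000ff→cut S813 F853: (43.227,18.319) → (46.573,17.472) → (45.246,21.615) → (39.814,29.611) → (30.841,40.324) → (18.896,52.618)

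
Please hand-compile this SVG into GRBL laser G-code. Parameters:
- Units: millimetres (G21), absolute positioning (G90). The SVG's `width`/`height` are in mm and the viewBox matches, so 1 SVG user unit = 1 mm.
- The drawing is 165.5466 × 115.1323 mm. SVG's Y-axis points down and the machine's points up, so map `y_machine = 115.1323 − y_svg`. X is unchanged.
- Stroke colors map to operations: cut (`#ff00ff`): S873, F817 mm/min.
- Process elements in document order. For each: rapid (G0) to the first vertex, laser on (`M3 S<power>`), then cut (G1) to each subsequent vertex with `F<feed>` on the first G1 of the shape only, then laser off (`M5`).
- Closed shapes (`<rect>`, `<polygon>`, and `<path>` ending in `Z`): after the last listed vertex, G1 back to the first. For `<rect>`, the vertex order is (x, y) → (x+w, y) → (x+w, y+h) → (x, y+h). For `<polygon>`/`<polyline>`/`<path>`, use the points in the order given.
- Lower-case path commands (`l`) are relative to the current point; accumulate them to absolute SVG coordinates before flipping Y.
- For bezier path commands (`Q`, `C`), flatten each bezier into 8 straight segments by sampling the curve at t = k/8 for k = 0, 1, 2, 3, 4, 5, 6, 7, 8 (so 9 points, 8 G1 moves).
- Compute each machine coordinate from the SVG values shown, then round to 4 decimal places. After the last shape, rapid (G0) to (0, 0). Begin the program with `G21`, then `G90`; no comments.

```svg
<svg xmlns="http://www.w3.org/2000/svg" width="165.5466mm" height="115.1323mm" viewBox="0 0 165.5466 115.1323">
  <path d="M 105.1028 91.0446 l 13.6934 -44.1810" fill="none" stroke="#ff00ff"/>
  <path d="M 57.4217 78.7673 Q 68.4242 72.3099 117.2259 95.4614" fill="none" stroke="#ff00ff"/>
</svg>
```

Since the viewBox matches the mm dimensions, user units are millimetres directly. The only transform is the Y-flip y_m = 115.1323 − y_svg.

Shape 1 is a line segment drawn with `<path>`. Its stroke #ff00ff means cut at S873, F817. After flipping Y the toolpath is (105.1028,24.0877) → (118.7962,68.2687).

Shape 2 is a quadratic bezier drawn with `<path>`. Its stroke #ff00ff means cut at S873, F817. After flipping Y the toolpath is (57.4217,36.3650) → (60.7629,37.5167) → (65.2854,37.7431) → (70.9891,37.0443) → (77.8740,35.4202) → (85.9401,32.8708) → (95.1875,29.3961) → (105.6161,24.9961) → (117.2259,19.6709).

G21
G90
G0 X105.1028 Y24.0877
M3 S873
G1 X118.7962 Y68.2687 F817
M5
G0 X57.4217 Y36.3650
M3 S873
G1 X60.7629 Y37.5167 F817
G1 X65.2854 Y37.7431
G1 X70.9891 Y37.0443
G1 X77.8740 Y35.4202
G1 X85.9401 Y32.8708
G1 X95.1875 Y29.3961
G1 X105.6161 Y24.9961
G1 X117.2259 Y19.6709
M5
G0 X0.0000 Y0.0000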